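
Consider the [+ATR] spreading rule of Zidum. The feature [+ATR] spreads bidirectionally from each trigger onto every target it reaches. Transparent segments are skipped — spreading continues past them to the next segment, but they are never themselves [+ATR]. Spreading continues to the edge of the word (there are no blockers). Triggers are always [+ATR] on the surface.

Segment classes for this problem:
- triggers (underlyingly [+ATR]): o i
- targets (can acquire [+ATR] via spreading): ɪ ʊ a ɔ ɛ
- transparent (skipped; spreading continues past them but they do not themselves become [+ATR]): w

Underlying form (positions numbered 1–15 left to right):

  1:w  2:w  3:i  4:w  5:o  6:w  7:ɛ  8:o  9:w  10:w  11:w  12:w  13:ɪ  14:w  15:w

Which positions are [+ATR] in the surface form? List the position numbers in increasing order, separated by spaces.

From /i/ at 3 rightward: 4 /w/ transparent; 5 /o/ is itself a trigger — this domain ends here.
From /i/ at 3 leftward: 2 /w/ transparent; 1 /w/ transparent; word edge.
From /o/ at 5 rightward: 6 /w/ transparent; 7 /ɛ/ → [+ATR]; 8 /o/ is itself a trigger — this domain ends here.
From /o/ at 5 leftward: 4 /w/ transparent; 3 /i/ is itself a trigger — this domain ends here.
From /o/ at 8 rightward: 9 /w/ transparent; 10 /w/ transparent; 11 /w/ transparent; 12 /w/ transparent; 13 /ɪ/ → [+ATR]; 14 /w/ transparent; 15 /w/ transparent; word edge.
From /o/ at 8 leftward: 7 /ɛ/ → [+ATR]; 6 /w/ transparent; 5 /o/ is itself a trigger — this domain ends here.

3 5 7 8 13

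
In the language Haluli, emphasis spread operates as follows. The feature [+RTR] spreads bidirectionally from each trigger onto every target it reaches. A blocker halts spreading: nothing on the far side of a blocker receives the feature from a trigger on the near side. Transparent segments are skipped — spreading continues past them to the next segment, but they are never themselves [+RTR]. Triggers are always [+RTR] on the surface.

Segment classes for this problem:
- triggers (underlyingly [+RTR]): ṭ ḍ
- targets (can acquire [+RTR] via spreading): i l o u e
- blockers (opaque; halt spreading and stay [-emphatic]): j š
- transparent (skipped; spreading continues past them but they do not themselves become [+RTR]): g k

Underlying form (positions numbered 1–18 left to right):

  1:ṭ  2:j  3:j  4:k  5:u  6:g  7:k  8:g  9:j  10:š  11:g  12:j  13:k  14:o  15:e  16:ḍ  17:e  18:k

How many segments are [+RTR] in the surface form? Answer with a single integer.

5

From /ṭ/ at 1 rightward: 2 /j/ blocks.
From /ṭ/ at 1 leftward: word edge.
From /ḍ/ at 16 rightward: 17 /e/ → [+RTR]; 18 /k/ transparent; word edge.
From /ḍ/ at 16 leftward: 15 /e/ → [+RTR]; 14 /o/ → [+RTR]; 13 /k/ transparent; 12 /j/ blocks.
Target with no active source: position 5 stays [-emphatic].
[+RTR] positions on the surface: 1 14 15 16 17.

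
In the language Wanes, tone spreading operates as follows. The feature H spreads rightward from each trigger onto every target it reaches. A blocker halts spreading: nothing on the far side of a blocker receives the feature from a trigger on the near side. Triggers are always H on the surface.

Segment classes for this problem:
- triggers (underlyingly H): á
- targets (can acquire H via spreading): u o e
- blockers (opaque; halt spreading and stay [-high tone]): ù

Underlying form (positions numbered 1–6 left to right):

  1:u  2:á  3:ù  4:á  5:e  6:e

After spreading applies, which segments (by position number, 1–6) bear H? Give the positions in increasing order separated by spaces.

2 4 5 6

From /á/ at 2 rightward: 3 /ù/ blocks.
From /á/ at 4 rightward: 5 /e/ → H; 6 /e/ → H; word edge.
Target with no active source: position 1 stays [-high tone].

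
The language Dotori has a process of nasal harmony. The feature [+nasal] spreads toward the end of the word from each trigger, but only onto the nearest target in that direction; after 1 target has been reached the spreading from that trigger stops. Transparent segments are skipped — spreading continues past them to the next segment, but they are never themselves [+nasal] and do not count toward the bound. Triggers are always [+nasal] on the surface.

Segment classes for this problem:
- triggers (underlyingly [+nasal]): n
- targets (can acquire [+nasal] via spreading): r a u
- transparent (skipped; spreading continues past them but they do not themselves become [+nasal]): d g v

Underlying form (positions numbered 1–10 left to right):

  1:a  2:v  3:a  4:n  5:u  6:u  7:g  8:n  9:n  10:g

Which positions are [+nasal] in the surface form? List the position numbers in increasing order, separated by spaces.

4 5 8 9

From /n/ at 4 rightward: 5 /u/ → [+nasal]; bound reached.
From /n/ at 8 rightward: 9 /n/ is itself a trigger — this domain ends here.
From /n/ at 9 rightward: 10 /g/ transparent; word edge.
Targets with no active source: positions 1 3 6 stay [-nasal].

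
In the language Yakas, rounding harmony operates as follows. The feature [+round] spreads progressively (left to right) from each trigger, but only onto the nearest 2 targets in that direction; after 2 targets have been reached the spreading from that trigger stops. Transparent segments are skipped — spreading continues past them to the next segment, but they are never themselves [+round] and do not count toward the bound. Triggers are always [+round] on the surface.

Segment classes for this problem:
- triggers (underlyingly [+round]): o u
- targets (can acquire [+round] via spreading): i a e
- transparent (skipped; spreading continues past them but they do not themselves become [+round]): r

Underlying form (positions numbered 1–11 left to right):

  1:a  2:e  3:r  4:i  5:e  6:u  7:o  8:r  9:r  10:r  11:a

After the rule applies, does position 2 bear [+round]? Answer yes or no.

From /u/ at 6 rightward: 7 /o/ is itself a trigger — this domain ends here.
From /o/ at 7 rightward: 8 /r/ transparent; 9 /r/ transparent; 10 /r/ transparent; 11 /a/ → [+round]; word edge.
Targets with no active source: positions 1 2 4 5 stay [-round].
[+round] positions on the surface: 6 7 11.

no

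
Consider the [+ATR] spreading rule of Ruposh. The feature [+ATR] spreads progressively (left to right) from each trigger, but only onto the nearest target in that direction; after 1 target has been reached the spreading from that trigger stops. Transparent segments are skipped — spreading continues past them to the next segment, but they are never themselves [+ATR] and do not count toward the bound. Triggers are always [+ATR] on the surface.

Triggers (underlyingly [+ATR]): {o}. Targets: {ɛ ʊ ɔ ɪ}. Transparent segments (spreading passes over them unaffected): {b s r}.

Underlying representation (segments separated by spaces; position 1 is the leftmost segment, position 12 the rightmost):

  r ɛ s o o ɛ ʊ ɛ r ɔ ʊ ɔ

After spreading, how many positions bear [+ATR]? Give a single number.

3

From /o/ at 4 rightward: 5 /o/ is itself a trigger — this domain ends here.
From /o/ at 5 rightward: 6 /ɛ/ → [+ATR]; bound reached.
Targets with no active source: positions 2 7 8 10 11 12 stay [-ATR].
[+ATR] positions on the surface: 4 5 6.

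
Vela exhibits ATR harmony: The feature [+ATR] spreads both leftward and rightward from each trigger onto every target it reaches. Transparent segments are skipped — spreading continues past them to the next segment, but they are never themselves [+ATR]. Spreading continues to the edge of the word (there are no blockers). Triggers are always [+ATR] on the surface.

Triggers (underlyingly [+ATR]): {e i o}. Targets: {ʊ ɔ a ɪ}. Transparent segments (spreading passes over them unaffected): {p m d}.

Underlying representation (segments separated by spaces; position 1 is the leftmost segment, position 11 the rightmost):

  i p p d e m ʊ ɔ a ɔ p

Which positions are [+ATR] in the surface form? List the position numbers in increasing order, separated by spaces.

1 5 7 8 9 10

From /i/ at 1 rightward: 2 /p/ transparent; 3 /p/ transparent; 4 /d/ transparent; 5 /e/ is itself a trigger — this domain ends here.
From /i/ at 1 leftward: word edge.
From /e/ at 5 rightward: 6 /m/ transparent; 7 /ʊ/ → [+ATR]; 8 /ɔ/ → [+ATR]; 9 /a/ → [+ATR]; 10 /ɔ/ → [+ATR]; 11 /p/ transparent; word edge.
From /e/ at 5 leftward: 4 /d/ transparent; 3 /p/ transparent; 2 /p/ transparent; 1 /i/ is itself a trigger — this domain ends here.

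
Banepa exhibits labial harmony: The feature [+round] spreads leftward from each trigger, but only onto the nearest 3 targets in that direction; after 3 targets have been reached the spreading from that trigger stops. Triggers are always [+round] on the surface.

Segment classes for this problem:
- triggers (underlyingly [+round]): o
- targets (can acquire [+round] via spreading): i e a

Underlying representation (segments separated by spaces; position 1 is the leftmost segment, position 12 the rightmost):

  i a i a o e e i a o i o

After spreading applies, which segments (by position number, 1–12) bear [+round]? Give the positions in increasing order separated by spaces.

From /o/ at 5 leftward: 4 /a/ → [+round]; 3 /i/ → [+round]; 2 /a/ → [+round]; bound reached.
From /o/ at 10 leftward: 9 /a/ → [+round]; 8 /i/ → [+round]; 7 /e/ → [+round]; bound reached.
From /o/ at 12 leftward: 11 /i/ → [+round]; 10 /o/ is itself a trigger — this domain ends here.
Targets with no active source: positions 1 6 stay [-round].

2 3 4 5 7 8 9 10 11 12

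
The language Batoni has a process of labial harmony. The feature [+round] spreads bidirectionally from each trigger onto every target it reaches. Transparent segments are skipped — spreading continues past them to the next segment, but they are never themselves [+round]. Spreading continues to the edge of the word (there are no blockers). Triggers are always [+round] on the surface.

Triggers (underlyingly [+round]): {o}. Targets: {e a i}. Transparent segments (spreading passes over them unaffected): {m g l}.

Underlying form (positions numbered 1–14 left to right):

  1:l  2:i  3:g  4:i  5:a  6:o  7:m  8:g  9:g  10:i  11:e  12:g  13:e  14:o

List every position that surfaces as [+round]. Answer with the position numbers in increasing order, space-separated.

From /o/ at 6 rightward: 7 /m/ transparent; 8 /g/ transparent; 9 /g/ transparent; 10 /i/ → [+round]; 11 /e/ → [+round]; 12 /g/ transparent; 13 /e/ → [+round]; 14 /o/ is itself a trigger — this domain ends here.
From /o/ at 6 leftward: 5 /a/ → [+round]; 4 /i/ → [+round]; 3 /g/ transparent; 2 /i/ → [+round]; 1 /l/ transparent; word edge.
From /o/ at 14 rightward: word edge.
From /o/ at 14 leftward: 13 /e/ → [+round]; 12 /g/ transparent; 11 /e/ → [+round]; 10 /i/ → [+round]; 9 /g/ transparent; 8 /g/ transparent; 7 /m/ transparent; 6 /o/ is itself a trigger — this domain ends here.

2 4 5 6 10 11 13 14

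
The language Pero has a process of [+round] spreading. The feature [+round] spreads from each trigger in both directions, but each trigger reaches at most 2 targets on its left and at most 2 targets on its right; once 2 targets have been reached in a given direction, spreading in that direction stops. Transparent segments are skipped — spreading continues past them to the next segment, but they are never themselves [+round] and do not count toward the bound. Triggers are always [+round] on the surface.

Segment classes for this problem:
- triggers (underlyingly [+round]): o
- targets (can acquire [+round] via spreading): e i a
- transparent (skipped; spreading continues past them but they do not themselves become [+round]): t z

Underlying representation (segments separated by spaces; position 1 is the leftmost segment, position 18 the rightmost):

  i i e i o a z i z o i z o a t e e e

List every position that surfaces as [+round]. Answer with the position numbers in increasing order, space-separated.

From /o/ at 5 rightward: 6 /a/ → [+round]; 7 /z/ transparent; 8 /i/ → [+round]; bound reached.
From /o/ at 5 leftward: 4 /i/ → [+round]; 3 /e/ → [+round]; bound reached.
From /o/ at 10 rightward: 11 /i/ → [+round]; 12 /z/ transparent; 13 /o/ is itself a trigger — this domain ends here.
From /o/ at 10 leftward: 9 /z/ transparent; 8 /i/ → [+round]; 7 /z/ transparent; 6 /a/ → [+round]; bound reached.
From /o/ at 13 rightward: 14 /a/ → [+round]; 15 /t/ transparent; 16 /e/ → [+round]; bound reached.
From /o/ at 13 leftward: 12 /z/ transparent; 11 /i/ → [+round]; 10 /o/ is itself a trigger — this domain ends here.
Targets with no active source: positions 1 2 17 18 stay [-round].

3 4 5 6 8 10 11 13 14 16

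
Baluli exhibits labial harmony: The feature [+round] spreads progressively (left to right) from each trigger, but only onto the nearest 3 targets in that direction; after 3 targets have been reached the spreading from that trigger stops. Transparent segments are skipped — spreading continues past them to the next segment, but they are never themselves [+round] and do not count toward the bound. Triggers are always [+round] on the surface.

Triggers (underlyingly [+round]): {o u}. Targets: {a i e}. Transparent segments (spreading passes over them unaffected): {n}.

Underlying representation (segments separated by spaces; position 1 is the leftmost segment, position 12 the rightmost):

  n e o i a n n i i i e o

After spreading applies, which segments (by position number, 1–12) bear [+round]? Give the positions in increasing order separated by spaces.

3 4 5 8 12

From /o/ at 3 rightward: 4 /i/ → [+round]; 5 /a/ → [+round]; 6 /n/ transparent; 7 /n/ transparent; 8 /i/ → [+round]; bound reached.
From /o/ at 12 rightward: word edge.
Targets with no active source: positions 2 9 10 11 stay [-round].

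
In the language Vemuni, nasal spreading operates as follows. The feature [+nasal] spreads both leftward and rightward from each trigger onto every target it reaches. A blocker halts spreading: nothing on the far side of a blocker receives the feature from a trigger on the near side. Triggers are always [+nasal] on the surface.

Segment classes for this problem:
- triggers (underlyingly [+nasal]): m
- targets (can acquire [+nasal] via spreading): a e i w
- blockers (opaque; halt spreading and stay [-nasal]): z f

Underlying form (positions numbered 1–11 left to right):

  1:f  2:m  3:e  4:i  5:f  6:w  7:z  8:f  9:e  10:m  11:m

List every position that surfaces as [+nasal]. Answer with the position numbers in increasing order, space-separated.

From /m/ at 2 rightward: 3 /e/ → [+nasal]; 4 /i/ → [+nasal]; 5 /f/ blocks.
From /m/ at 2 leftward: 1 /f/ blocks.
From /m/ at 10 rightward: 11 /m/ is itself a trigger — this domain ends here.
From /m/ at 10 leftward: 9 /e/ → [+nasal]; 8 /f/ blocks.
From /m/ at 11 rightward: word edge.
From /m/ at 11 leftward: 10 /m/ is itself a trigger — this domain ends here.
Target with no active source: position 6 stays [-nasal].

2 3 4 9 10 11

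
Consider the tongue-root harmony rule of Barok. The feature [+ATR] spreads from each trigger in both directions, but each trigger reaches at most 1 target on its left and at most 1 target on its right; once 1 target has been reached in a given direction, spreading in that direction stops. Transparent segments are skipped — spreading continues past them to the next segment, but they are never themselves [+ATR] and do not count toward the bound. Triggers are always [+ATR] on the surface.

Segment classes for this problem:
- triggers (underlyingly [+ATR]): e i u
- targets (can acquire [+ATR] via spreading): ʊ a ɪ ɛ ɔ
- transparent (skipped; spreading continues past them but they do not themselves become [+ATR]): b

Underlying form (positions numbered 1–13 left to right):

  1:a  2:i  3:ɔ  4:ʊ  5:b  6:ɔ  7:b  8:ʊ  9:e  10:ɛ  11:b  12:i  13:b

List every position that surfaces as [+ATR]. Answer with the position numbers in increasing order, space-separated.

From /i/ at 2 rightward: 3 /ɔ/ → [+ATR]; bound reached.
From /i/ at 2 leftward: 1 /a/ → [+ATR]; bound reached.
From /e/ at 9 rightward: 10 /ɛ/ → [+ATR]; bound reached.
From /e/ at 9 leftward: 8 /ʊ/ → [+ATR]; bound reached.
From /i/ at 12 rightward: 13 /b/ transparent; word edge.
From /i/ at 12 leftward: 11 /b/ transparent; 10 /ɛ/ → [+ATR]; bound reached.
Targets with no active source: positions 4 6 stay [-ATR].

1 2 3 8 9 10 12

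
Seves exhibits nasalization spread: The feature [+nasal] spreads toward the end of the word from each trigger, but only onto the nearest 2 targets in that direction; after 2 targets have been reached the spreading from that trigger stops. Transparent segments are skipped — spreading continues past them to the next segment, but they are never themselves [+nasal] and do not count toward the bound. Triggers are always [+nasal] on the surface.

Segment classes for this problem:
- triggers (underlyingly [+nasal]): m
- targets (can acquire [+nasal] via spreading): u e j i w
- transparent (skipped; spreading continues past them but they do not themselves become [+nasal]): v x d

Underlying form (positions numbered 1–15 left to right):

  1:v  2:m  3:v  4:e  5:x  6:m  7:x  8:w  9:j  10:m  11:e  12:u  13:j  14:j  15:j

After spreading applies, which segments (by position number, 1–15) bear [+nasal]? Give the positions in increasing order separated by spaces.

From /m/ at 2 rightward: 3 /v/ transparent; 4 /e/ → [+nasal]; 5 /x/ transparent; 6 /m/ is itself a trigger — this domain ends here.
From /m/ at 6 rightward: 7 /x/ transparent; 8 /w/ → [+nasal]; 9 /j/ → [+nasal]; bound reached.
From /m/ at 10 rightward: 11 /e/ → [+nasal]; 12 /u/ → [+nasal]; bound reached.
Targets with no active source: positions 13 14 15 stay [-nasal].

2 4 6 8 9 10 11 12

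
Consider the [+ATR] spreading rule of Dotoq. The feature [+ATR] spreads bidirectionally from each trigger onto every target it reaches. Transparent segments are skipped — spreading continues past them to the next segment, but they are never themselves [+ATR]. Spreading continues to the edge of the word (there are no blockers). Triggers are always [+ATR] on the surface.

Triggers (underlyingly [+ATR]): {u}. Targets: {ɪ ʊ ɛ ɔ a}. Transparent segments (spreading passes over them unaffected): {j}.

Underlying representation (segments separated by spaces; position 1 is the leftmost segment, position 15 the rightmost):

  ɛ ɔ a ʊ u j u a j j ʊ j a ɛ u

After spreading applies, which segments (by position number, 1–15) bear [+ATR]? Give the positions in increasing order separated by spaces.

1 2 3 4 5 7 8 11 13 14 15

From /u/ at 5 rightward: 6 /j/ transparent; 7 /u/ is itself a trigger — this domain ends here.
From /u/ at 5 leftward: 4 /ʊ/ → [+ATR]; 3 /a/ → [+ATR]; 2 /ɔ/ → [+ATR]; 1 /ɛ/ → [+ATR]; word edge.
From /u/ at 7 rightward: 8 /a/ → [+ATR]; 9 /j/ transparent; 10 /j/ transparent; 11 /ʊ/ → [+ATR]; 12 /j/ transparent; 13 /a/ → [+ATR]; 14 /ɛ/ → [+ATR]; 15 /u/ is itself a trigger — this domain ends here.
From /u/ at 7 leftward: 6 /j/ transparent; 5 /u/ is itself a trigger — this domain ends here.
From /u/ at 15 rightward: word edge.
From /u/ at 15 leftward: 14 /ɛ/ → [+ATR]; 13 /a/ → [+ATR]; 12 /j/ transparent; 11 /ʊ/ → [+ATR]; 10 /j/ transparent; 9 /j/ transparent; 8 /a/ → [+ATR]; 7 /u/ is itself a trigger — this domain ends here.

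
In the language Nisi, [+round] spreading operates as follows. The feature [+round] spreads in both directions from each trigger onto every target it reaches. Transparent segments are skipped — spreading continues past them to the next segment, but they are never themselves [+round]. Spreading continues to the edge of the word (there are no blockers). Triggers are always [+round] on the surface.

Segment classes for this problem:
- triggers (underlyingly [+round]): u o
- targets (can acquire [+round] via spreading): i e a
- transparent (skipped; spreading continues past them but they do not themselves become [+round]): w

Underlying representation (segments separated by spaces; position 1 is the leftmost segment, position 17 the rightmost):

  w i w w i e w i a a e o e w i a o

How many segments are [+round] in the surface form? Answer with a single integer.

From /o/ at 12 rightward: 13 /e/ → [+round]; 14 /w/ transparent; 15 /i/ → [+round]; 16 /a/ → [+round]; 17 /o/ is itself a trigger — this domain ends here.
From /o/ at 12 leftward: 11 /e/ → [+round]; 10 /a/ → [+round]; 9 /a/ → [+round]; 8 /i/ → [+round]; 7 /w/ transparent; 6 /e/ → [+round]; 5 /i/ → [+round]; 4 /w/ transparent; 3 /w/ transparent; 2 /i/ → [+round]; 1 /w/ transparent; word edge.
From /o/ at 17 rightward: word edge.
From /o/ at 17 leftward: 16 /a/ → [+round]; 15 /i/ → [+round]; 14 /w/ transparent; 13 /e/ → [+round]; 12 /o/ is itself a trigger — this domain ends here.
[+round] positions on the surface: 2 5 6 8 9 10 11 12 13 15 16 17.

12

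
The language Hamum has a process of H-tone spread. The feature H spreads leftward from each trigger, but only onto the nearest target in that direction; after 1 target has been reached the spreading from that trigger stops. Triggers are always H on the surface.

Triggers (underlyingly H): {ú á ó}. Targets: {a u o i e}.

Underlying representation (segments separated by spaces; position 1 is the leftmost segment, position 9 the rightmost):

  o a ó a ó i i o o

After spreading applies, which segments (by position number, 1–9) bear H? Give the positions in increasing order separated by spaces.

2 3 4 5

From /ó/ at 3 leftward: 2 /a/ → H; bound reached.
From /ó/ at 5 leftward: 4 /a/ → H; bound reached.
Targets with no active source: positions 1 6 7 8 9 stay [-high tone].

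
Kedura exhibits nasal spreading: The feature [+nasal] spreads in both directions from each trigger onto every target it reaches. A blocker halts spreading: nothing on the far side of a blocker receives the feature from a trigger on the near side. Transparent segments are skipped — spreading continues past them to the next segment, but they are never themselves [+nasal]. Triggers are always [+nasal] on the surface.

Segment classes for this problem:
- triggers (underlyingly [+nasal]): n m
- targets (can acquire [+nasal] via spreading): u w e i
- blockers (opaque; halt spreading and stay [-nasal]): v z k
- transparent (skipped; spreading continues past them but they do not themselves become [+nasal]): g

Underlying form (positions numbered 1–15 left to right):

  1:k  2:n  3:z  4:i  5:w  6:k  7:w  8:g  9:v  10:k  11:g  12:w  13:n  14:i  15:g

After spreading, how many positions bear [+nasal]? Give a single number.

From /n/ at 2 rightward: 3 /z/ blocks.
From /n/ at 2 leftward: 1 /k/ blocks.
From /n/ at 13 rightward: 14 /i/ → [+nasal]; 15 /g/ transparent; word edge.
From /n/ at 13 leftward: 12 /w/ → [+nasal]; 11 /g/ transparent; 10 /k/ blocks.
Targets with no active source: positions 4 5 7 stay [-nasal].
[+nasal] positions on the surface: 2 12 13 14.

4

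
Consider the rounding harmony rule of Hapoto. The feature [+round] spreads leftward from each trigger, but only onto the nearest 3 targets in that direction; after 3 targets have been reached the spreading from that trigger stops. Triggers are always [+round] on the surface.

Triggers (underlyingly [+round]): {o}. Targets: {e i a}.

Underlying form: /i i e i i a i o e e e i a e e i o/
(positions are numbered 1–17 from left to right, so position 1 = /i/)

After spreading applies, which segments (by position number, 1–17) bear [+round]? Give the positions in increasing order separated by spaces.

From /o/ at 8 leftward: 7 /i/ → [+round]; 6 /a/ → [+round]; 5 /i/ → [+round]; bound reached.
From /o/ at 17 leftward: 16 /i/ → [+round]; 15 /e/ → [+round]; 14 /e/ → [+round]; bound reached.
Targets with no active source: positions 1 2 3 4 9 10 11 12 13 stay [-round].

5 6 7 8 14 15 16 17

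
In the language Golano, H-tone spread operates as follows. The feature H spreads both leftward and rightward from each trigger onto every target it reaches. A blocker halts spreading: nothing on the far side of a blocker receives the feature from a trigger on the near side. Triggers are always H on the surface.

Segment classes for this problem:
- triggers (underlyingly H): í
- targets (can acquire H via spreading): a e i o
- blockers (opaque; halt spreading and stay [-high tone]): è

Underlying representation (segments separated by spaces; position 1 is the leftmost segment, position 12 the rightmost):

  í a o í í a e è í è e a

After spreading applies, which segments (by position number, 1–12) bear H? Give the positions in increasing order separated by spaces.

From /í/ at 1 rightward: 2 /a/ → H; 3 /o/ → H; 4 /í/ is itself a trigger — this domain ends here.
From /í/ at 1 leftward: word edge.
From /í/ at 4 rightward: 5 /í/ is itself a trigger — this domain ends here.
From /í/ at 4 leftward: 3 /o/ → H; 2 /a/ → H; 1 /í/ is itself a trigger — this domain ends here.
From /í/ at 5 rightward: 6 /a/ → H; 7 /e/ → H; 8 /è/ blocks.
From /í/ at 5 leftward: 4 /í/ is itself a trigger — this domain ends here.
From /í/ at 9 rightward: 10 /è/ blocks.
From /í/ at 9 leftward: 8 /è/ blocks.
Targets with no active source: positions 11 12 stay [-high tone].

1 2 3 4 5 6 7 9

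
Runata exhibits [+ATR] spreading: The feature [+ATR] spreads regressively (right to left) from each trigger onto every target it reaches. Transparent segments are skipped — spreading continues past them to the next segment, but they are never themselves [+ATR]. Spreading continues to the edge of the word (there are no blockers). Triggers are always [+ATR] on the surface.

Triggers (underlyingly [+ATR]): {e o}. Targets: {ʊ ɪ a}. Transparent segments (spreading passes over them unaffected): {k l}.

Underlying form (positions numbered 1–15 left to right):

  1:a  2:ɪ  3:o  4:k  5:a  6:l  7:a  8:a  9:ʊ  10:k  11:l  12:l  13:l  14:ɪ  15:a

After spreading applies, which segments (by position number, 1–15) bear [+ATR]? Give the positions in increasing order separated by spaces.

From /o/ at 3 leftward: 2 /ɪ/ → [+ATR]; 1 /a/ → [+ATR]; word edge.
Targets with no active source: positions 5 7 8 9 14 15 stay [-ATR].

1 2 3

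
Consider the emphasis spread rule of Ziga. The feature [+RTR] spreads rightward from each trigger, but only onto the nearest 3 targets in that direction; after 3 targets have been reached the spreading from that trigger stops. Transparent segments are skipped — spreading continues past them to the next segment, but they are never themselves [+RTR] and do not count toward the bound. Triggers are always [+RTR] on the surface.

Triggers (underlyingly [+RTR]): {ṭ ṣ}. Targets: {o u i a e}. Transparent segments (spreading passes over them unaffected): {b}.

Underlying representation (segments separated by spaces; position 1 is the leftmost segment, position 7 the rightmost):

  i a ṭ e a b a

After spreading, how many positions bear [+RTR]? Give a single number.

From /ṭ/ at 3 rightward: 4 /e/ → [+RTR]; 5 /a/ → [+RTR]; 6 /b/ transparent; 7 /a/ → [+RTR]; bound reached.
Targets with no active source: positions 1 2 stay [-emphatic].
[+RTR] positions on the surface: 3 4 5 7.

4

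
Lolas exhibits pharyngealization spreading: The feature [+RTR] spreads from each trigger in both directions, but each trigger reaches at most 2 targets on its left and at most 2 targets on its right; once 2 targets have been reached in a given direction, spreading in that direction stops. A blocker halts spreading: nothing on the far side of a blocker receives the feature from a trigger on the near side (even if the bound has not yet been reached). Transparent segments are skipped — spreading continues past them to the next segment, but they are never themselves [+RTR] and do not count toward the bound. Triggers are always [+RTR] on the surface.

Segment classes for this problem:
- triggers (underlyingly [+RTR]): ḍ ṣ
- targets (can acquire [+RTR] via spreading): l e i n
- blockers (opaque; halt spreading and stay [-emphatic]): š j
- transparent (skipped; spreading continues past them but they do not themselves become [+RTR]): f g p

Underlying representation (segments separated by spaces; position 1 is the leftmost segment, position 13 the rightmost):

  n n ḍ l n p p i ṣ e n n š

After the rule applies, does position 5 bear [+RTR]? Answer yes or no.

From /ḍ/ at 3 rightward: 4 /l/ → [+RTR]; 5 /n/ → [+RTR]; bound reached.
From /ḍ/ at 3 leftward: 2 /n/ → [+RTR]; 1 /n/ → [+RTR]; bound reached.
From /ṣ/ at 9 rightward: 10 /e/ → [+RTR]; 11 /n/ → [+RTR]; bound reached.
From /ṣ/ at 9 leftward: 8 /i/ → [+RTR]; 7 /p/ transparent; 6 /p/ transparent; 5 /n/ → [+RTR]; bound reached.
Target with no active source: position 12 stays [-emphatic].
[+RTR] positions on the surface: 1 2 3 4 5 8 9 10 11.

yes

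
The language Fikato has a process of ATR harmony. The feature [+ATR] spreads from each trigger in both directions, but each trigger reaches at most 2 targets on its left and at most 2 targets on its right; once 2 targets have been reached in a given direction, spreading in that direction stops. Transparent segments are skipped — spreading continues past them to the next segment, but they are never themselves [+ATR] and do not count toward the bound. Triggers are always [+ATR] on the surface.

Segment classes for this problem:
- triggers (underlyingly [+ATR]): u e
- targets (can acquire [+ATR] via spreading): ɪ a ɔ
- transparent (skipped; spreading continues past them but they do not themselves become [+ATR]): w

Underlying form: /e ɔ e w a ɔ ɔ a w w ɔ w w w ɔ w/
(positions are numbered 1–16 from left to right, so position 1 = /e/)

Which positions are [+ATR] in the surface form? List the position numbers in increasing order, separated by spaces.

From /e/ at 1 rightward: 2 /ɔ/ → [+ATR]; 3 /e/ is itself a trigger — this domain ends here.
From /e/ at 1 leftward: word edge.
From /e/ at 3 rightward: 4 /w/ transparent; 5 /a/ → [+ATR]; 6 /ɔ/ → [+ATR]; bound reached.
From /e/ at 3 leftward: 2 /ɔ/ → [+ATR]; 1 /e/ is itself a trigger — this domain ends here.
Targets with no active source: positions 7 8 11 15 stay [-ATR].

1 2 3 5 6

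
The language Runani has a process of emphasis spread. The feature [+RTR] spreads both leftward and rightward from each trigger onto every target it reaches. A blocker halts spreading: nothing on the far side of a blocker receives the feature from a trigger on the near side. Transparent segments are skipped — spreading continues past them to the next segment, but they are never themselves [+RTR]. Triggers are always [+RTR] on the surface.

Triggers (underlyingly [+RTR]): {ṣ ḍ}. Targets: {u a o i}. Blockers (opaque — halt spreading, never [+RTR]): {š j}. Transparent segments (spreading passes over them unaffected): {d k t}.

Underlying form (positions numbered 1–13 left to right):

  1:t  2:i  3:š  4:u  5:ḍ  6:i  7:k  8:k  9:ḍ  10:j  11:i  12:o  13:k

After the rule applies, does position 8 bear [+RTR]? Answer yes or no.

From /ḍ/ at 5 rightward: 6 /i/ → [+RTR]; 7 /k/ transparent; 8 /k/ transparent; 9 /ḍ/ is itself a trigger — this domain ends here.
From /ḍ/ at 5 leftward: 4 /u/ → [+RTR]; 3 /š/ blocks.
From /ḍ/ at 9 rightward: 10 /j/ blocks.
From /ḍ/ at 9 leftward: 8 /k/ transparent; 7 /k/ transparent; 6 /i/ → [+RTR]; 5 /ḍ/ is itself a trigger — this domain ends here.
Targets with no active source: positions 2 11 12 stay [-emphatic].
[+RTR] positions on the surface: 4 5 6 9.

no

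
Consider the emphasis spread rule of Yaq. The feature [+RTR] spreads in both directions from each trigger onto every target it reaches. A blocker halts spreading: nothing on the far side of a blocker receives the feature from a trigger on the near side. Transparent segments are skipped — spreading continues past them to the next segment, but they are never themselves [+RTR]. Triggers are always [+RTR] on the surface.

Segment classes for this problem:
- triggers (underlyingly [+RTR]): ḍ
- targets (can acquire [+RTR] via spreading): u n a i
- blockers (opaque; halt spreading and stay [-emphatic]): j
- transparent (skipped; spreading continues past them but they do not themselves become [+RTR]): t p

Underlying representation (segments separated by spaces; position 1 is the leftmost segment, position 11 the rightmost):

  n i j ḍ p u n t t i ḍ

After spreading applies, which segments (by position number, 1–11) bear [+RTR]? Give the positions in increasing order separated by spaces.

From /ḍ/ at 4 rightward: 5 /p/ transparent; 6 /u/ → [+RTR]; 7 /n/ → [+RTR]; 8 /t/ transparent; 9 /t/ transparent; 10 /i/ → [+RTR]; 11 /ḍ/ is itself a trigger — this domain ends here.
From /ḍ/ at 4 leftward: 3 /j/ blocks.
From /ḍ/ at 11 rightward: word edge.
From /ḍ/ at 11 leftward: 10 /i/ → [+RTR]; 9 /t/ transparent; 8 /t/ transparent; 7 /n/ → [+RTR]; 6 /u/ → [+RTR]; 5 /p/ transparent; 4 /ḍ/ is itself a trigger — this domain ends here.
Targets with no active source: positions 1 2 stay [-emphatic].

4 6 7 10 11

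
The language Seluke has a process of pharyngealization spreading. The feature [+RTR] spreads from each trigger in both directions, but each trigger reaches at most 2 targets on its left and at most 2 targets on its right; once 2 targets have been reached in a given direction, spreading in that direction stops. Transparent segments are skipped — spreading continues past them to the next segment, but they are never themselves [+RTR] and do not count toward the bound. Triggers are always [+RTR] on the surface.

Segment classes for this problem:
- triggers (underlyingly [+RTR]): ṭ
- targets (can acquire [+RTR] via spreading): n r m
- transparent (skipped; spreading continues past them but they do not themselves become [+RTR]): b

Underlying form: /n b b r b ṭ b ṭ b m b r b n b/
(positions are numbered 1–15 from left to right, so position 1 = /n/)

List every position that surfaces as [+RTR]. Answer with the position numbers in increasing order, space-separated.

1 4 6 8 10 12

From /ṭ/ at 6 rightward: 7 /b/ transparent; 8 /ṭ/ is itself a trigger — this domain ends here.
From /ṭ/ at 6 leftward: 5 /b/ transparent; 4 /r/ → [+RTR]; 3 /b/ transparent; 2 /b/ transparent; 1 /n/ → [+RTR]; bound reached.
From /ṭ/ at 8 rightward: 9 /b/ transparent; 10 /m/ → [+RTR]; 11 /b/ transparent; 12 /r/ → [+RTR]; bound reached.
From /ṭ/ at 8 leftward: 7 /b/ transparent; 6 /ṭ/ is itself a trigger — this domain ends here.
Target with no active source: position 14 stays [-emphatic].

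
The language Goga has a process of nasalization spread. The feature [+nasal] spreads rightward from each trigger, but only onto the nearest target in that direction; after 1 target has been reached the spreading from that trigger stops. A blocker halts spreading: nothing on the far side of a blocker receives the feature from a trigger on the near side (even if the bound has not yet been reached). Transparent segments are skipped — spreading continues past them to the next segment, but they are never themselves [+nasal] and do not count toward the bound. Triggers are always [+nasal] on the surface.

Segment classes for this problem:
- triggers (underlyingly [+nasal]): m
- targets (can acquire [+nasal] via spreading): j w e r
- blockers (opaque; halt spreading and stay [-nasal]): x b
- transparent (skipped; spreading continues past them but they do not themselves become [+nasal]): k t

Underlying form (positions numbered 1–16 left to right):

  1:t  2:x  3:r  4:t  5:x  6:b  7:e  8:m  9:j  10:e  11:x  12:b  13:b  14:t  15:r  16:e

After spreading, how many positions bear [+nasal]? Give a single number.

From /m/ at 8 rightward: 9 /j/ → [+nasal]; bound reached.
Targets with no active source: positions 3 7 10 15 16 stay [-nasal].
[+nasal] positions on the surface: 8 9.

2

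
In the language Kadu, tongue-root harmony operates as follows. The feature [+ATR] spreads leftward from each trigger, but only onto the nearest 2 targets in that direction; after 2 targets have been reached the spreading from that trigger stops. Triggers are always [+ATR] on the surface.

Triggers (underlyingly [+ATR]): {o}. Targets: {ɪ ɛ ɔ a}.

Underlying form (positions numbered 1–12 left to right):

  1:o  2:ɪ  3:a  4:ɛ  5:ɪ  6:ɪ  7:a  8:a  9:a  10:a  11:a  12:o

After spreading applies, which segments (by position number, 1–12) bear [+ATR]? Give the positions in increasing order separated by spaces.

1 10 11 12

From /o/ at 1 leftward: word edge.
From /o/ at 12 leftward: 11 /a/ → [+ATR]; 10 /a/ → [+ATR]; bound reached.
Targets with no active source: positions 2 3 4 5 6 7 8 9 stay [-ATR].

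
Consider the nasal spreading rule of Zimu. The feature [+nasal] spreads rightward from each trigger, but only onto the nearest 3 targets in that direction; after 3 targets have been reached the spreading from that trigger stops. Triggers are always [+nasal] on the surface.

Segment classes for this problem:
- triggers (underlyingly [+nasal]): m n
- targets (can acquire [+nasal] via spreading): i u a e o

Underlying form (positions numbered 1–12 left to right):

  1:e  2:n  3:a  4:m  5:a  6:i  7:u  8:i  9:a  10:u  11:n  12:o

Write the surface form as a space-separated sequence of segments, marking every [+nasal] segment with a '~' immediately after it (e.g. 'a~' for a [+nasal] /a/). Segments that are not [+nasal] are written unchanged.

From /n/ at 2 rightward: 3 /a/ → [+nasal]; 4 /m/ is itself a trigger — this domain ends here.
From /m/ at 4 rightward: 5 /a/ → [+nasal]; 6 /i/ → [+nasal]; 7 /u/ → [+nasal]; bound reached.
From /n/ at 11 rightward: 12 /o/ → [+nasal]; word edge.
Targets with no active source: positions 1 8 9 10 stay [-nasal].
[+nasal] positions on the surface: 2 3 4 5 6 7 11 12.

e n~ a~ m~ a~ i~ u~ i a u n~ o~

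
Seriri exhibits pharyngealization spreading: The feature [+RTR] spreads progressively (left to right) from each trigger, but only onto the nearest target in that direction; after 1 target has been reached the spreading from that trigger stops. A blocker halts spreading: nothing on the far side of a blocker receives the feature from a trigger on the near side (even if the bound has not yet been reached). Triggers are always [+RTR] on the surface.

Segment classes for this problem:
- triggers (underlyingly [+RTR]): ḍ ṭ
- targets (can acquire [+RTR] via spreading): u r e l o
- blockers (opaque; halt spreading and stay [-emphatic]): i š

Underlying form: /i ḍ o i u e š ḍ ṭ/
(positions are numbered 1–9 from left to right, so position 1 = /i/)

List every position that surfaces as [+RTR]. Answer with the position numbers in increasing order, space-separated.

2 3 8 9

From /ḍ/ at 2 rightward: 3 /o/ → [+RTR]; bound reached.
From /ḍ/ at 8 rightward: 9 /ṭ/ is itself a trigger — this domain ends here.
From /ṭ/ at 9 rightward: word edge.
Targets with no active source: positions 5 6 stay [-emphatic].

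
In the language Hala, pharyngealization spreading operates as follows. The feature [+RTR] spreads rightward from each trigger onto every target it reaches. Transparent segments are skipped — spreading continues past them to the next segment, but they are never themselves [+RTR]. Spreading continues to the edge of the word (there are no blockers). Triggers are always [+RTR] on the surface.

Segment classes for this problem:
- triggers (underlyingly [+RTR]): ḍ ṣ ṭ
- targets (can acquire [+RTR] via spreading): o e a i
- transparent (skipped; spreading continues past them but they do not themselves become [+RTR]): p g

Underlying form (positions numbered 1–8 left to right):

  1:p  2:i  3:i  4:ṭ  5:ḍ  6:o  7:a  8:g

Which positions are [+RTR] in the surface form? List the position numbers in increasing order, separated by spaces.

4 5 6 7

From /ṭ/ at 4 rightward: 5 /ḍ/ is itself a trigger — this domain ends here.
From /ḍ/ at 5 rightward: 6 /o/ → [+RTR]; 7 /a/ → [+RTR]; 8 /g/ transparent; word edge.
Targets with no active source: positions 2 3 stay [-emphatic].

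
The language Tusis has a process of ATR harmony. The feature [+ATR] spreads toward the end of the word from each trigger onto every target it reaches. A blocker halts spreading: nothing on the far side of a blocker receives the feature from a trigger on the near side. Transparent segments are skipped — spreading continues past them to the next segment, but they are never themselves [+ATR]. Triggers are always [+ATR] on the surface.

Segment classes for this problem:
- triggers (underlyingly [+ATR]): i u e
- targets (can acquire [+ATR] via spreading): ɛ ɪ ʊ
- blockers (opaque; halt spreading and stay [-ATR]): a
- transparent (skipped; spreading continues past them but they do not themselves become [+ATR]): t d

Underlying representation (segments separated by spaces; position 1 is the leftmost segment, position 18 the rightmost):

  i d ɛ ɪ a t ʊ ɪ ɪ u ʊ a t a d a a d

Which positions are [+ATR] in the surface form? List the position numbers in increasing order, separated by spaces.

1 3 4 10 11

From /i/ at 1 rightward: 2 /d/ transparent; 3 /ɛ/ → [+ATR]; 4 /ɪ/ → [+ATR]; 5 /a/ blocks.
From /u/ at 10 rightward: 11 /ʊ/ → [+ATR]; 12 /a/ blocks.
Targets with no active source: positions 7 8 9 stay [-ATR].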